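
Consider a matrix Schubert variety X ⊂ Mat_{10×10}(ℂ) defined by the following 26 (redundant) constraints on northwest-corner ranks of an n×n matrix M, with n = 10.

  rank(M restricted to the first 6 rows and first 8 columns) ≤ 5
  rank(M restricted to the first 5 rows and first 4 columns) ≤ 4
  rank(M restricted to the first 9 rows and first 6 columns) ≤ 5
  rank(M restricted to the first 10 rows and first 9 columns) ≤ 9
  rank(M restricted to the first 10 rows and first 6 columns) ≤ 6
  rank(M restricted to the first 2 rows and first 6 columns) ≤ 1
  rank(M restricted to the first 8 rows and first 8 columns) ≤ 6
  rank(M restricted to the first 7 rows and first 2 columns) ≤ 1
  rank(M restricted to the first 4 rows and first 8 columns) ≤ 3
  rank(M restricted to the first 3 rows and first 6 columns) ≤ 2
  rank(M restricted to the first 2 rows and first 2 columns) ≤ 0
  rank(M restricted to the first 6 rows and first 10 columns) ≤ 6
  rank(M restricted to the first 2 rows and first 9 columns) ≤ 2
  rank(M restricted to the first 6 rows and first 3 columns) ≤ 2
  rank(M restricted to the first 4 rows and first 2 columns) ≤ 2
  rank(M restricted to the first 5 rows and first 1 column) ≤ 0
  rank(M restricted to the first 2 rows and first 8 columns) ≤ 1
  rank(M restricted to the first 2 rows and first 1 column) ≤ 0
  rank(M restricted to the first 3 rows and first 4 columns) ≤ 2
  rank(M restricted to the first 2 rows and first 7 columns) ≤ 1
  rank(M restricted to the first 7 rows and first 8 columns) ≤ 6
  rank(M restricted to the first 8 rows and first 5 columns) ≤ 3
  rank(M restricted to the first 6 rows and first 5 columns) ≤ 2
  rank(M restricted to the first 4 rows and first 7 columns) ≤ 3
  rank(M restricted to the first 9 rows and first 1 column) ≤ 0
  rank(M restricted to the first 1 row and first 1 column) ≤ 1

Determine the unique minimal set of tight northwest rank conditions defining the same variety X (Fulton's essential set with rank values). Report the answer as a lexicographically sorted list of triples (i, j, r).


Recovering R(i,j) via the rank-extension bound from the 26 conditions:

  i=1: 0  0  1  1  1  1  1  1  1  1
  i=2: 0  0  1  1  1  1  1  1  2  2
  i=3: 0  1  2  2  2  2  2  2  3  3
  i=4: 0  1  2  2  2  3  3  3  4  4
  i=5: 0  1  2  2  2  3  4  4  5  5
  i=6: 0  1  2  2  2  3  4  5  6  6
  i=7: 0  1  2  3  3  4  5  6  7  7
  i=8: 0  1  2  3  3  4  5  6  7  8
  i=9: 0  1  2  3  4  5  6  7  8  9
  i=10: 1  2  3  4  5  6  7  8  9  10

hence w(1..10) = (3, 9, 2, 6, 7, 8, 4, 10, 5, 1).

|D(w)|=23, |Ess(w)|=5:

[(2, 2, 0), (2, 8, 1), (6, 5, 2), (8, 5, 3), (9, 1, 0)]


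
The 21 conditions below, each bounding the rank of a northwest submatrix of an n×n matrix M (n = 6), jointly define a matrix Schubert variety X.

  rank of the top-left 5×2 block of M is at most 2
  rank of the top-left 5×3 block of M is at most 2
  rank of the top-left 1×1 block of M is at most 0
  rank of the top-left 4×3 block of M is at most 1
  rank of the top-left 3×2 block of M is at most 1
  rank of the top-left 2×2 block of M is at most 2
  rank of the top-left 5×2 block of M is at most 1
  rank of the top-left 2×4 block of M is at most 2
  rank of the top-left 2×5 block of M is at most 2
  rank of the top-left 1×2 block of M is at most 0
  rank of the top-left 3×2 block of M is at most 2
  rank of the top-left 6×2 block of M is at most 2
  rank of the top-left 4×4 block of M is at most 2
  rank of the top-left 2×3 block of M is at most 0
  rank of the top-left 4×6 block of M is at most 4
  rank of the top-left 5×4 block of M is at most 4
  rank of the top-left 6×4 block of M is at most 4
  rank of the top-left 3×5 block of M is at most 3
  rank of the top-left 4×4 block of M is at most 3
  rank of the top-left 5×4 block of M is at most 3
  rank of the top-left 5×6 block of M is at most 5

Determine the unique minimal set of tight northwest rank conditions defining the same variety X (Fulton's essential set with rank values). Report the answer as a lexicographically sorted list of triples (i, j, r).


Computing R[i][j] = min implied NW-rank bound (n=6, 21 conditions):

  0 0 0 1 1 1
  0 0 0 1 2 2
  1 1 1 2 3 3
  1 1 1 2 3 4
  1 1 2 3 4 5
  1 2 3 4 5 6

second differences of R give the permutation w = (4, 5, 1, 6, 3, 2).

Rothe diagram D(w) (9 cells), 3 SE-corners (essential conditions):

[(2, 3, 0), (4, 3, 1), (5, 2, 1)]


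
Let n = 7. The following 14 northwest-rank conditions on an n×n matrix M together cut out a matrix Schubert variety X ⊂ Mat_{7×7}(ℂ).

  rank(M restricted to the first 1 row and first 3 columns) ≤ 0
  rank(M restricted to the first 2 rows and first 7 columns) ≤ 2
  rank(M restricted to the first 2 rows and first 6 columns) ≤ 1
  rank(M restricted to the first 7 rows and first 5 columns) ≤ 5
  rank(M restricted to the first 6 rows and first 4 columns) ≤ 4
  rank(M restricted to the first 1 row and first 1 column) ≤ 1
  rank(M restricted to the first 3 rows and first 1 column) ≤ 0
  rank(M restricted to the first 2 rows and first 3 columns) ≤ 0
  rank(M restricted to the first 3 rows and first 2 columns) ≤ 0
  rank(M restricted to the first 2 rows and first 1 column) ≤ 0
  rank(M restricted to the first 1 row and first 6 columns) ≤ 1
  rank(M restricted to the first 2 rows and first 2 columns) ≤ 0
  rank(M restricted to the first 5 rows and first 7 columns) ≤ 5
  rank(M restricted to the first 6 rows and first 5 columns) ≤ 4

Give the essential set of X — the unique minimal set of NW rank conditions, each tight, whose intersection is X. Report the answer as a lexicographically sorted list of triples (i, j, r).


Rank table r_w(7×7) implied by the 14 constraints:

  R[1]: 0, 0, 0, 1, 1, 1, 1
  R[2]: 0, 0, 0, 1, 1, 1, 2
  R[3]: 0, 0, 1, 2, 2, 2, 3
  R[4]: 1, 1, 2, 3, 3, 3, 4
  R[5]: 1, 2, 3, 4, 4, 4, 5
  R[6]: 1, 2, 3, 4, 4, 5, 6
  R[7]: 1, 2, 3, 4, 5, 6, 7

hence w(1..7) = (4, 7, 3, 1, 2, 6, 5).

D(w) has 11 cells with 4 SE-corners; essential set:

[(2, 3, 0), (2, 6, 1), (3, 2, 0), (6, 5, 4)]


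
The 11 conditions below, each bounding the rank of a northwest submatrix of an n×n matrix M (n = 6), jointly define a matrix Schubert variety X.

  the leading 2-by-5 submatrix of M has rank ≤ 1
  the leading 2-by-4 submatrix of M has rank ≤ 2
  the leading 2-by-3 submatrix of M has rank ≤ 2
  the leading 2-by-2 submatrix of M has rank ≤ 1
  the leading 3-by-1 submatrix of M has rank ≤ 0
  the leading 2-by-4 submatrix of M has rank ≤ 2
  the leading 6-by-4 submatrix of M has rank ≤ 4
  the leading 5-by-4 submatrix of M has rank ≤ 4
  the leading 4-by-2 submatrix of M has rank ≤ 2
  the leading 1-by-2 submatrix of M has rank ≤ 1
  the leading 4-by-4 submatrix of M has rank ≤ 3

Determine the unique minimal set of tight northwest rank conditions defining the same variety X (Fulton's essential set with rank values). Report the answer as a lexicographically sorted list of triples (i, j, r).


Propagating the 11 rank bounds to every northwest block:

  row 1: 0 | 1 | 1 | 1 | 1 | 1
  row 2: 0 | 1 | 1 | 1 | 1 | 2
  row 3: 0 | 1 | 2 | 2 | 2 | 3
  row 4: 1 | 2 | 3 | 3 | 3 | 4
  row 5: 1 | 2 | 3 | 4 | 4 | 5
  row 6: 1 | 2 | 3 | 4 | 5 | 6

second differences of R give the permutation w = (2, 6, 3, 1, 4, 5).

Rothe diagram D(w) (6 cells), 2 SE-corners (essential conditions):

[(2, 5, 1), (3, 1, 0)]


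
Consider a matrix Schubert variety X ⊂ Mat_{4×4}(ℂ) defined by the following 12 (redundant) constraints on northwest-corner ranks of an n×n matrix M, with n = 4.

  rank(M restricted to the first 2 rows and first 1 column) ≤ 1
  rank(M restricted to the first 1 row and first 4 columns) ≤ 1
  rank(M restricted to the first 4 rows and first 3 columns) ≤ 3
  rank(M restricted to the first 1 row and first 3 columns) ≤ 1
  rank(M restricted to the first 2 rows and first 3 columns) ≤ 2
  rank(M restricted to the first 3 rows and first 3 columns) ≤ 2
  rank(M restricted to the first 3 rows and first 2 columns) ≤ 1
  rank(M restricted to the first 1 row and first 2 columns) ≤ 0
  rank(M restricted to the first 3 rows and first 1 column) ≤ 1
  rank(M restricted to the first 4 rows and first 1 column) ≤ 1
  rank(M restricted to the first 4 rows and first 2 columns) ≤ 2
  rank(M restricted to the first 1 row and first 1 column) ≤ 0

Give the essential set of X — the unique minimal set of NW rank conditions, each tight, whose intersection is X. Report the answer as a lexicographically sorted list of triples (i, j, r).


The tightest implied rank at each (i,j), from the 12 conditions:

  R[1]: 0 0 1 1
  R[2]: 1 1 2 2
  R[3]: 1 1 2 3
  R[4]: 1 2 3 4

the unique w with this rank table is (3, 1, 4, 2).

2 SE-corners of the 3-cell Rothe diagram give Ess(w):

[(1, 2, 0), (3, 2, 1)]


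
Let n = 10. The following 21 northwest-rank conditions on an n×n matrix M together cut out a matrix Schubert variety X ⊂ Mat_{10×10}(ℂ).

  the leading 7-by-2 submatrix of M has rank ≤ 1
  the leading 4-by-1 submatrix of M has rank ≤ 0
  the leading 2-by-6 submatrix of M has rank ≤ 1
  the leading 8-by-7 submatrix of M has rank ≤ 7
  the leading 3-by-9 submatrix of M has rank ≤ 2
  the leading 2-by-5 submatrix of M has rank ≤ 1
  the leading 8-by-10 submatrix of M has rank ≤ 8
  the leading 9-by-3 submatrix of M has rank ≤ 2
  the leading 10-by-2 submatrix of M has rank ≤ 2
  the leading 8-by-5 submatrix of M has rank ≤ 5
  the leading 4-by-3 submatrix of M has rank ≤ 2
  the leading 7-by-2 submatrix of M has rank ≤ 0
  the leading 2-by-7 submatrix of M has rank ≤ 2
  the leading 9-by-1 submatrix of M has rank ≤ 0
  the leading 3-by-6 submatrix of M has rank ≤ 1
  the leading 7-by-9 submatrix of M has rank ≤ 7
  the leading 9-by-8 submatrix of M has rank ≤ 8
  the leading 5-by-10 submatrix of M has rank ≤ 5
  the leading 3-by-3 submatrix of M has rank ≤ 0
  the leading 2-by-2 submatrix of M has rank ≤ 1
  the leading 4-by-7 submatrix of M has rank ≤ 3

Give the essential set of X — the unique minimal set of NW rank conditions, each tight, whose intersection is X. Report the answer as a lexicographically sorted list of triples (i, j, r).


Recovering R(i,j) via the rank-extension bound from the 21 conditions:

  0  0  0  1  1  1  1  1  1  1
  0  0  0  1  1  1  2  2  2  2
  0  0  0  1  1  1  2  2  2  3
  0  0  1  2  2  2  3  3  3  4
  0  0  1  2  3  3  4  4  4  5
  0  0  1  2  3  4  5  5  5  6
  0  0  1  2  3  4  5  6  6  7
  0  1  2  3  4  5  6  7  7  8
  0  1  2  3  4  5  6  7  8  9
  1  2  3  4  5  6  7  8  9  10

the unique w with this rank table is (4, 7, 10, 3, 5, 6, 8, 2, 9, 1).

ℓ(w)=25; the 5 essential cells (i,j,r):

[(3, 3, 0), (3, 6, 1), (3, 9, 2), (7, 2, 0), (9, 1, 0)]


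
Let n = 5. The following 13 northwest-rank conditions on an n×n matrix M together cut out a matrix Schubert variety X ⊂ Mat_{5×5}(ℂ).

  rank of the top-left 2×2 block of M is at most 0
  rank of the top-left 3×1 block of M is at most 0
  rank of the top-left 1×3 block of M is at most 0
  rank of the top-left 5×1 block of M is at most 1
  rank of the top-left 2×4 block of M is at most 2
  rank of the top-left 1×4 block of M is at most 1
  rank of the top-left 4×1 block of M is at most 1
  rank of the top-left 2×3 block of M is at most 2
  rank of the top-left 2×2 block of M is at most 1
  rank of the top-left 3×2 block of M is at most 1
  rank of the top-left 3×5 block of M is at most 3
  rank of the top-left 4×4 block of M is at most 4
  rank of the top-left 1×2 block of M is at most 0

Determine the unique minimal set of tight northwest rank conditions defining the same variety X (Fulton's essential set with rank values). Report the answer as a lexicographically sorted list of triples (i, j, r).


Rank table r_w(5×5) implied by the 13 constraints:

  row 1: 0  0  0  1  1
  row 2: 0  0  1  2  2
  row 3: 0  1  2  3  3
  row 4: 1  2  3  4  4
  row 5: 1  2  3  4  5

second differences of R give the permutation w = (4, 3, 2, 1, 5).

Fulton essential set (3 of the 6 Rothe cells):

[(1, 3, 0), (2, 2, 0), (3, 1, 0)]


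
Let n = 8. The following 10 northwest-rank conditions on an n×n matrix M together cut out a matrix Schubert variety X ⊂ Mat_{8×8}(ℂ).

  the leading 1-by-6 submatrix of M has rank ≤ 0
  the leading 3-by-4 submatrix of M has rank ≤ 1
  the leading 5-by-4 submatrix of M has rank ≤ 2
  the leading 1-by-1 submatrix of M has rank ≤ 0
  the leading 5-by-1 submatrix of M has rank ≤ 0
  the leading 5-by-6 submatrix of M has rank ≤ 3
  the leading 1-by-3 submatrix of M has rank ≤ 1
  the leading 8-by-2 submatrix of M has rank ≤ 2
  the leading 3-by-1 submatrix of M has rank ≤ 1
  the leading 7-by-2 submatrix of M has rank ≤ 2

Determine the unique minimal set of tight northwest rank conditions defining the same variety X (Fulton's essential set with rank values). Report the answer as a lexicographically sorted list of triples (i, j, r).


Rank table r_w(8×8) implied by the 10 constraints:

  row 1: 0  0  0  0  0  0  1  1
  row 2: 0  1  1  1  1  1  2  2
  row 3: 0  1  1  1  2  2  3  3
  row 4: 0  1  2  2  3  3  4  4
  row 5: 0  1  2  2  3  3  4  5
  row 6: 1  2  3  3  4  4  5  6
  row 7: 1  2  3  4  5  5  6  7
  row 8: 1  2  3  4  5  6  7  8

hence w(1..8) = (7, 2, 5, 3, 8, 1, 4, 6).

Rothe diagram D(w) (14 cells), 5 SE-corners (essential conditions):

[(1, 6, 0), (3, 4, 1), (5, 1, 0), (5, 4, 2), (5, 6, 3)]


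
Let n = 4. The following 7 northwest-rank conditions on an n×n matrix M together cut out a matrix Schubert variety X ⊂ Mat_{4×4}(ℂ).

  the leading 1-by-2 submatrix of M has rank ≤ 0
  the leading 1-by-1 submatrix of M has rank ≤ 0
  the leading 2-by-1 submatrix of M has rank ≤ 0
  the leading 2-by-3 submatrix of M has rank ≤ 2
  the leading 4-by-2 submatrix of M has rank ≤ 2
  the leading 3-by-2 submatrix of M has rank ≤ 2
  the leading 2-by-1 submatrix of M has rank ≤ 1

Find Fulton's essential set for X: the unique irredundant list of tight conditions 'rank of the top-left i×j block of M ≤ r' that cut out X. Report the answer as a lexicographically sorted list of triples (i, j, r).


Propagating the 7 rank bounds to every northwest block:

  0 | 0 | 1 | 1
  0 | 1 | 2 | 2
  1 | 2 | 3 | 3
  1 | 2 | 3 | 4

hence w(1..4) = (3, 2, 1, 4).

ℓ(w)=3; the 2 essential cells (i,j,r):

[(1, 2, 0), (2, 1, 0)]


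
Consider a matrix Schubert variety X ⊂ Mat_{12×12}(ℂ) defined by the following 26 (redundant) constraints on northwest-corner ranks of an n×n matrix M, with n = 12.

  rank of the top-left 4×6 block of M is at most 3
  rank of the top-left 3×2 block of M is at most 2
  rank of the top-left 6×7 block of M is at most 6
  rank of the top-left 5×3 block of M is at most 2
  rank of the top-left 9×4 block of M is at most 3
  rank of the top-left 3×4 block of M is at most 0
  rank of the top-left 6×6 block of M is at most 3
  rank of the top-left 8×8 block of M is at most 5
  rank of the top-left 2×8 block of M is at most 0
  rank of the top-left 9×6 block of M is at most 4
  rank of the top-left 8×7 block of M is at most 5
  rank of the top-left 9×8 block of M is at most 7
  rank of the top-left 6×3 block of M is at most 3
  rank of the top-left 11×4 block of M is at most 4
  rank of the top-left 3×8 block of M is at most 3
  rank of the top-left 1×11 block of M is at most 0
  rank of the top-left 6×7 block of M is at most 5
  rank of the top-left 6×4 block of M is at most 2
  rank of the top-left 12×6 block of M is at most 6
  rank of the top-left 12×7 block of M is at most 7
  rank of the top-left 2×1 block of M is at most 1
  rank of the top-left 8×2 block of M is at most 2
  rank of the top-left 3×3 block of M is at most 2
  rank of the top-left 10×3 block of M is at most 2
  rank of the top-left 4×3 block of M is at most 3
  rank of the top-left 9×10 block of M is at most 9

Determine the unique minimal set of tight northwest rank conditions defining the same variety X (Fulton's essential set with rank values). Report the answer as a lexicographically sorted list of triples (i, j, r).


The tightest implied rank at each (i,j), from the 26 conditions:

  row 1: 0, 0, 0, 0, 0, 0, 0, 0, 0, 0, 0, 1
  row 2: 0, 0, 0, 0, 0, 0, 0, 0, 1, 1, 1, 2
  row 3: 0, 0, 0, 0, 1, 1, 1, 1, 2, 2, 2, 3
  row 4: 1, 1, 1, 1, 2, 2, 2, 2, 3, 3, 3, 4
  row 5: 1, 2, 2, 2, 3, 3, 3, 3, 4, 4, 4, 5
  row 6: 1, 2, 2, 2, 3, 3, 4, 4, 5, 5, 5, 6
  row 7: 1, 2, 2, 3, 4, 4, 5, 5, 6, 6, 6, 7
  row 8: 1, 2, 2, 3, 4, 4, 5, 5, 6, 7, 7, 8
  row 9: 1, 2, 2, 3, 4, 4, 5, 6, 7, 8, 8, 9
  row 10: 1, 2, 2, 3, 4, 5, 6, 7, 8, 9, 9, 10
  row 11: 1, 2, 3, 4, 5, 6, 7, 8, 9, 10, 10, 11
  row 12: 1, 2, 3, 4, 5, 6, 7, 8, 9, 10, 11, 12

hence w(1..12) = (12, 9, 5, 1, 2, 7, 4, 10, 8, 6, 3, 11).

Rothe diagram D(w) (33 cells), 8 SE-corners (essential conditions):

[(1, 11, 0), (2, 8, 0), (3, 4, 0), (6, 4, 2), (6, 6, 3), (8, 8, 5), (9, 6, 4), (10, 3, 2)]


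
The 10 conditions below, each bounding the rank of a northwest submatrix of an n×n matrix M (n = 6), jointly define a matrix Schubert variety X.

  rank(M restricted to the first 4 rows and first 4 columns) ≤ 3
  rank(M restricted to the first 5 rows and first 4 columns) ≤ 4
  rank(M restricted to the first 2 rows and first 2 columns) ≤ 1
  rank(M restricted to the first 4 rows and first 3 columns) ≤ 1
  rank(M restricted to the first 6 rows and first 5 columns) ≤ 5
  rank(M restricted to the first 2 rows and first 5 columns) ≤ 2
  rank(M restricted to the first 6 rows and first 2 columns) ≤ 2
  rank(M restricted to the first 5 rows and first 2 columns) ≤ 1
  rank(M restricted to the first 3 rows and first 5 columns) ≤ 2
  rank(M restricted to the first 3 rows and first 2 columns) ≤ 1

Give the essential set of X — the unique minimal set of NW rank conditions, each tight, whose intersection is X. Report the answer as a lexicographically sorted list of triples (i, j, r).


Recovering R(i,j) via the rank-extension bound from the 10 conditions:

  R[1]: 1, 1, 1, 1, 1, 1
  R[2]: 1, 1, 1, 2, 2, 2
  R[3]: 1, 1, 1, 2, 2, 3
  R[4]: 1, 1, 1, 2, 3, 4
  R[5]: 1, 1, 2, 3, 4, 5
  R[6]: 1, 2, 3, 4, 5, 6

the unique w with this rank table is (1, 4, 6, 5, 3, 2).

ℓ(w)=8; the 3 essential cells (i,j,r):

[(3, 5, 2), (4, 3, 1), (5, 2, 1)]


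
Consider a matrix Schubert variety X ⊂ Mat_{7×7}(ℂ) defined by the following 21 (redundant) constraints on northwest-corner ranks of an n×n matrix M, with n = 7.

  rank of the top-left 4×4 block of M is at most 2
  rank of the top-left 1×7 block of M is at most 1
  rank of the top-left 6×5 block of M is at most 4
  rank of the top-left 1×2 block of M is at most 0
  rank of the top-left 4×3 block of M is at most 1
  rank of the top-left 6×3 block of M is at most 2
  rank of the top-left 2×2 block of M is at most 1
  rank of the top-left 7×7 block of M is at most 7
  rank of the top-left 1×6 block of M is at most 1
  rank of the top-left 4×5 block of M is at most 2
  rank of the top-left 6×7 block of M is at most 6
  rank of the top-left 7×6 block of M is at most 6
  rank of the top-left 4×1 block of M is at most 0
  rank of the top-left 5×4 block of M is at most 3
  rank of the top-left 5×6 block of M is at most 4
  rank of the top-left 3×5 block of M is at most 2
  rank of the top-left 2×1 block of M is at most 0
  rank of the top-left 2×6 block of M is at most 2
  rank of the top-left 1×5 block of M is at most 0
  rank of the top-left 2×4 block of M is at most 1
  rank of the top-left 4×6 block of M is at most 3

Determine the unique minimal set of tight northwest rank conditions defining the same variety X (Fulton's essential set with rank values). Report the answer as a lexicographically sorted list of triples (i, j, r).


Reconstructing r_w from the 21 given conditions:

  0  0  0  0  0  1  1
  0  1  1  1  1  2  2
  0  1  1  2  2  3  3
  0  1  1  2  2  3  4
  1  2  2  3  3  4  5
  1  2  2  3  4  5  6
  1  2  3  4  5  6  7

the unique w with this rank table is (6, 2, 4, 7, 1, 5, 3).

5 SE-corners of the 12-cell Rothe diagram give Ess(w):

[(1, 5, 0), (4, 1, 0), (4, 3, 1), (4, 5, 2), (6, 3, 2)]


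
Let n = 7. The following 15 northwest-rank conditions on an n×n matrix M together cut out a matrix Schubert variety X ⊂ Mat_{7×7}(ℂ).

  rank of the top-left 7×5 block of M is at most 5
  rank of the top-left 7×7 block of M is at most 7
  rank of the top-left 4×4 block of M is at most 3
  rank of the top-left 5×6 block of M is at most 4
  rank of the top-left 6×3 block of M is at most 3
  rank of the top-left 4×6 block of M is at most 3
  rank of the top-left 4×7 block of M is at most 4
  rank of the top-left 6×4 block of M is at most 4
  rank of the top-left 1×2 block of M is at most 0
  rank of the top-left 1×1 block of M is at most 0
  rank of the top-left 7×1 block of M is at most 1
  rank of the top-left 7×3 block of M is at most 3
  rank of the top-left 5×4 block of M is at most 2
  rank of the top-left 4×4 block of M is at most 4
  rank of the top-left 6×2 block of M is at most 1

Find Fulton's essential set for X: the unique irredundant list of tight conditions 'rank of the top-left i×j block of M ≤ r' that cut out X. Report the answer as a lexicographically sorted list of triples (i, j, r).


Propagating the 15 rank bounds to every northwest block:

  R[1]: 0 | 0 | 1 | 1 | 1 | 1 | 1
  R[2]: 1 | 1 | 2 | 2 | 2 | 2 | 2
  R[3]: 1 | 1 | 2 | 2 | 3 | 3 | 3
  R[4]: 1 | 1 | 2 | 2 | 3 | 3 | 4
  R[5]: 1 | 1 | 2 | 2 | 3 | 4 | 5
  R[6]: 1 | 1 | 2 | 3 | 4 | 5 | 6
  R[7]: 1 | 2 | 3 | 4 | 5 | 6 | 7

so w = (3, 1, 5, 7, 6, 4, 2).

ℓ(w)=10; the 4 essential cells (i,j,r):

[(1, 2, 0), (4, 6, 3), (5, 4, 2), (6, 2, 1)]


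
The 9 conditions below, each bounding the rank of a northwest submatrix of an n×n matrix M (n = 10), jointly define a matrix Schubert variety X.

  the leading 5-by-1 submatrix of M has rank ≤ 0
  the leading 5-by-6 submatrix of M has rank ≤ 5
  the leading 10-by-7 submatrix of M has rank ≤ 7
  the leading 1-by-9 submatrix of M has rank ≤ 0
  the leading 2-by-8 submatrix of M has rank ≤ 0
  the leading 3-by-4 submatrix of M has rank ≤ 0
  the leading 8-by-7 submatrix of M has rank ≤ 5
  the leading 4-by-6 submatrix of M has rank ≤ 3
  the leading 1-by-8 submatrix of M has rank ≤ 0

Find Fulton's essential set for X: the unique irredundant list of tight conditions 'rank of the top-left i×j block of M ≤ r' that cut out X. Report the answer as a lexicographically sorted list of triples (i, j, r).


Rank table r_w(10×10) implied by the 9 constraints:

  0 | 0 | 0 | 0 | 0 | 0 | 0 | 0 | 0 | 1
  0 | 0 | 0 | 0 | 0 | 0 | 0 | 0 | 1 | 2
  0 | 0 | 0 | 0 | 1 | 1 | 1 | 1 | 2 | 3
  0 | 1 | 1 | 1 | 2 | 2 | 2 | 2 | 3 | 4
  0 | 1 | 2 | 2 | 3 | 3 | 3 | 3 | 4 | 5
  1 | 2 | 3 | 3 | 4 | 4 | 4 | 4 | 5 | 6
  1 | 2 | 3 | 4 | 5 | 5 | 5 | 5 | 6 | 7
  1 | 2 | 3 | 4 | 5 | 5 | 5 | 6 | 7 | 8
  1 | 2 | 3 | 4 | 5 | 6 | 6 | 7 | 8 | 9
  1 | 2 | 3 | 4 | 5 | 6 | 7 | 8 | 9 | 10

reading off 1-entries of Δ²R: w = (10, 9, 5, 2, 3, 1, 4, 8, 6, 7).

Rothe diagram D(w) (25 cells), 5 SE-corners (essential conditions):

[(1, 9, 0), (2, 8, 0), (3, 4, 0), (5, 1, 0), (8, 7, 5)]


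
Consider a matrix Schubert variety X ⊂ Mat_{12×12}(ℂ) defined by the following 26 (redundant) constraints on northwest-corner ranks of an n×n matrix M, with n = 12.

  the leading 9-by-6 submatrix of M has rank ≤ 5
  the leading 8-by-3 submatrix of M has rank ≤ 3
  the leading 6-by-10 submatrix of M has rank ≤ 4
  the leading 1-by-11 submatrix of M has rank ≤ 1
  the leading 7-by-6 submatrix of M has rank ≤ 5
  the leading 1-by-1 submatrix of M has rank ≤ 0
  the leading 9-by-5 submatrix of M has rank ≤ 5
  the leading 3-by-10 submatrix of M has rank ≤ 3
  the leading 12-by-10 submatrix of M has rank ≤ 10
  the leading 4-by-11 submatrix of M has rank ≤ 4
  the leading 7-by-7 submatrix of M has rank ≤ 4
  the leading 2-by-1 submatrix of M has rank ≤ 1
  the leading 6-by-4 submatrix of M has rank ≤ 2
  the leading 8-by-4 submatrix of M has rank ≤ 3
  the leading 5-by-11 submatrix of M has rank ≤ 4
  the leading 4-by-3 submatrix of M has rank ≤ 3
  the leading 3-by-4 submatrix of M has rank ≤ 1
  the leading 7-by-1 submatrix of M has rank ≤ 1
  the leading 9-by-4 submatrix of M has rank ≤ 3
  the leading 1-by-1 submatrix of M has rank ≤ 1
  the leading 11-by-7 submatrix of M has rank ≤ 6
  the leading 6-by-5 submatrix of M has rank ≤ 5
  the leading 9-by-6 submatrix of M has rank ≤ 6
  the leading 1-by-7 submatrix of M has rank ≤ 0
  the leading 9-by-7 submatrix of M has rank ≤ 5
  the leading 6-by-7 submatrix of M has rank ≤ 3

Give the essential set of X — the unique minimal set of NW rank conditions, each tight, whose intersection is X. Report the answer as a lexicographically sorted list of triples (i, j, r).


Recovering R(i,j) via the rank-extension bound from the 26 conditions:

  i=1: 0  0  0  0  0  0  0  1  1  1  1  1
  i=2: 1  1  1  1  1  1  1  2  2  2  2  2
  i=3: 1  1  1  1  2  2  2  3  3  3  3  3
  i=4: 1  2  2  2  3  3  3  4  4  4  4  4
  i=5: 1  2  2  2  3  3  3  4  4  4  4  5
  i=6: 1  2  2  2  3  3  3  4  4  4  5  6
  i=7: 1  2  3  3  4  4  4  5  5  5  6  7
  i=8: 1  2  3  3  4  5  5  6  6  6  7  8
  i=9: 1  2  3  3  4  5  5  6  7  7  8  9
  i=10: 1  2  3  4  5  6  6  7  8  8  9  10
  i=11: 1  2  3  4  5  6  6  7  8  9  10  11
  i=12: 1  2  3  4  5  6  7  8  9  10  11  12

so w = (8, 1, 5, 2, 12, 11, 3, 6, 9, 4, 10, 7).

|D(w)|=27, |Ess(w)|=9:

[(1, 7, 0), (3, 4, 1), (5, 11, 4), (6, 4, 2), (6, 7, 3), (6, 10, 4), (9, 4, 3), (9, 7, 5), (11, 7, 6)]


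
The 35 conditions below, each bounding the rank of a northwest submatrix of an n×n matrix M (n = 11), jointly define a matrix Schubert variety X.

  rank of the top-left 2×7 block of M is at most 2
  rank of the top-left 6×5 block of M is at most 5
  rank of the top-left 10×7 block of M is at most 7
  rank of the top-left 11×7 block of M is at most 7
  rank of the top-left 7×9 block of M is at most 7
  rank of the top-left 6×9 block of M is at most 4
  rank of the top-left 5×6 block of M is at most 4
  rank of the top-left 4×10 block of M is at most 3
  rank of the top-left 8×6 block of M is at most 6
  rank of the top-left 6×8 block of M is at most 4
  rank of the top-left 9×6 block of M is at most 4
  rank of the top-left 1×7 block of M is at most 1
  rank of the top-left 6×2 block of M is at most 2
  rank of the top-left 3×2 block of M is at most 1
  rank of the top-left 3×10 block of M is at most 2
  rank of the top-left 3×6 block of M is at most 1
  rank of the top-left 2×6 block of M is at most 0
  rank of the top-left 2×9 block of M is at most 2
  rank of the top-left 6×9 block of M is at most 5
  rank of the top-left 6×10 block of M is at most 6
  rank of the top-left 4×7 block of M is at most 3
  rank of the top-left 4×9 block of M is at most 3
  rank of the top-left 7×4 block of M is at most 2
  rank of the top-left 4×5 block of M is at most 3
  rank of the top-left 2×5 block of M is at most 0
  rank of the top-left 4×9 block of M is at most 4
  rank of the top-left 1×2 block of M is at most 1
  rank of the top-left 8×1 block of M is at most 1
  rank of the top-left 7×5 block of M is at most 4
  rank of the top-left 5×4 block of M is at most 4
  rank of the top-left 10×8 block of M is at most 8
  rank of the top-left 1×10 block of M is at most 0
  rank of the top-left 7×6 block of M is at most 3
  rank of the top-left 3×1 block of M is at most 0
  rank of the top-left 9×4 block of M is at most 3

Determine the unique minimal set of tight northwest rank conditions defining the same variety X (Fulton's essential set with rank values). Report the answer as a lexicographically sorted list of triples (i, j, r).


Recovering R(i,j) via the rank-extension bound from the 35 conditions:

  i=1: 0 0 0 0 0 0 0 0 0 0 1
  i=2: 0 0 0 0 0 0 1 1 1 1 2
  i=3: 0 1 1 1 1 1 2 2 2 2 3
  i=4: 1 2 2 2 2 2 3 3 3 3 4
  i=5: 1 2 2 2 3 3 4 4 4 4 5
  i=6: 1 2 2 2 3 3 4 4 4 5 6
  i=7: 1 2 2 2 3 3 4 5 5 6 7
  i=8: 1 2 3 3 4 4 5 6 6 7 8
  i=9: 1 2 3 3 4 4 5 6 7 8 9
  i=10: 1 2 3 4 5 5 6 7 8 9 10
  i=11: 1 2 3 4 5 6 7 8 9 10 11

so w = (11, 7, 2, 1, 5, 10, 8, 3, 9, 4, 6).

8 SE-corners of the 29-cell Rothe diagram give Ess(w):

[(1, 10, 0), (2, 6, 0), (3, 1, 0), (6, 9, 4), (7, 4, 2), (7, 6, 3), (9, 4, 3), (9, 6, 4)]


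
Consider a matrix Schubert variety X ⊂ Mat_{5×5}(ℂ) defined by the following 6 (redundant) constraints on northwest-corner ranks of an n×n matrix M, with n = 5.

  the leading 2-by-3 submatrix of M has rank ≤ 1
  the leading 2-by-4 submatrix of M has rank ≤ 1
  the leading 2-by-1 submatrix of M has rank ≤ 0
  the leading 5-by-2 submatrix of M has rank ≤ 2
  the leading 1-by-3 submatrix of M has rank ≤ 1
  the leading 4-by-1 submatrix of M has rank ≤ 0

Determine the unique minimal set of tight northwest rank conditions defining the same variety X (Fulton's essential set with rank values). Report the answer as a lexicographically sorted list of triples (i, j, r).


Rank table r_w(5×5) implied by the 6 constraints:

  0 1 1 1 1
  0 1 1 1 2
  0 1 2 2 3
  0 1 2 3 4
  1 2 3 4 5

so w = (2, 5, 3, 4, 1).

Fulton essential set (2 of the 6 Rothe cells):

[(2, 4, 1), (4, 1, 0)]


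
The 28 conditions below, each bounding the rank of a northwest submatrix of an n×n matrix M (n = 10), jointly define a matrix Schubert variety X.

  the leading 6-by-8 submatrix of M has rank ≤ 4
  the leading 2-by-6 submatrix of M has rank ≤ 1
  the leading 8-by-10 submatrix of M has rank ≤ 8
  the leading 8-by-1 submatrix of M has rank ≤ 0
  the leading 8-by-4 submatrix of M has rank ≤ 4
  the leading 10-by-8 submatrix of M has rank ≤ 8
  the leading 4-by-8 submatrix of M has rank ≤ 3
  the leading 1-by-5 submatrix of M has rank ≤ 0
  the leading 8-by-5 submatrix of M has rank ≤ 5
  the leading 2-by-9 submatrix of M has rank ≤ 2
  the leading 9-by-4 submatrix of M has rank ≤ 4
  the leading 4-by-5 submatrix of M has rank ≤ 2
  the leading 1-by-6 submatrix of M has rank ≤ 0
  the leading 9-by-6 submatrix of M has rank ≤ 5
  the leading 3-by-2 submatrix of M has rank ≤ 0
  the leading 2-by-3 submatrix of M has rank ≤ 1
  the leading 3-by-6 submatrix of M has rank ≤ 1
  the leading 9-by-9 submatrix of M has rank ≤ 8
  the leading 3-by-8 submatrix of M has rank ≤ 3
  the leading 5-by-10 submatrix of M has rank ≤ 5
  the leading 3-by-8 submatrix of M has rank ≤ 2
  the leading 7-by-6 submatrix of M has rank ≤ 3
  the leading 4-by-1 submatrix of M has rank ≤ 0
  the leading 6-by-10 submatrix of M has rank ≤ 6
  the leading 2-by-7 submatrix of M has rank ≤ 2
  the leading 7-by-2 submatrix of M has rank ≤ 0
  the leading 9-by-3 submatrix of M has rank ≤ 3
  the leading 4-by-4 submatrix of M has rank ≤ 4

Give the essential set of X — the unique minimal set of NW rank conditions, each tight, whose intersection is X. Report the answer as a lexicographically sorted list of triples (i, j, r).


Rank table r_w(10×10) implied by the 28 constraints:

  R[1]: 0 | 0 | 0 | 0 | 0 | 0 | 1 | 1 | 1 | 1
  R[2]: 0 | 0 | 1 | 1 | 1 | 1 | 2 | 2 | 2 | 2
  R[3]: 0 | 0 | 1 | 1 | 1 | 1 | 2 | 2 | 3 | 3
  R[4]: 0 | 0 | 1 | 2 | 2 | 2 | 3 | 3 | 4 | 4
  R[5]: 0 | 0 | 1 | 2 | 3 | 3 | 4 | 4 | 5 | 5
  R[6]: 0 | 0 | 1 | 2 | 3 | 3 | 4 | 4 | 5 | 6
  R[7]: 0 | 0 | 1 | 2 | 3 | 3 | 4 | 5 | 6 | 7
  R[8]: 0 | 1 | 2 | 3 | 4 | 4 | 5 | 6 | 7 | 8
  R[9]: 1 | 2 | 3 | 4 | 5 | 5 | 6 | 7 | 8 | 9
  R[10]: 1 | 2 | 3 | 4 | 5 | 6 | 7 | 8 | 9 | 10

giving w = (7, 3, 9, 4, 5, 10, 8, 2, 1, 6) via Δ²R.

7 SE-corners of the 26-cell Rothe diagram give Ess(w):

[(1, 6, 0), (3, 6, 1), (3, 8, 2), (6, 8, 4), (7, 2, 0), (7, 6, 3), (8, 1, 0)]


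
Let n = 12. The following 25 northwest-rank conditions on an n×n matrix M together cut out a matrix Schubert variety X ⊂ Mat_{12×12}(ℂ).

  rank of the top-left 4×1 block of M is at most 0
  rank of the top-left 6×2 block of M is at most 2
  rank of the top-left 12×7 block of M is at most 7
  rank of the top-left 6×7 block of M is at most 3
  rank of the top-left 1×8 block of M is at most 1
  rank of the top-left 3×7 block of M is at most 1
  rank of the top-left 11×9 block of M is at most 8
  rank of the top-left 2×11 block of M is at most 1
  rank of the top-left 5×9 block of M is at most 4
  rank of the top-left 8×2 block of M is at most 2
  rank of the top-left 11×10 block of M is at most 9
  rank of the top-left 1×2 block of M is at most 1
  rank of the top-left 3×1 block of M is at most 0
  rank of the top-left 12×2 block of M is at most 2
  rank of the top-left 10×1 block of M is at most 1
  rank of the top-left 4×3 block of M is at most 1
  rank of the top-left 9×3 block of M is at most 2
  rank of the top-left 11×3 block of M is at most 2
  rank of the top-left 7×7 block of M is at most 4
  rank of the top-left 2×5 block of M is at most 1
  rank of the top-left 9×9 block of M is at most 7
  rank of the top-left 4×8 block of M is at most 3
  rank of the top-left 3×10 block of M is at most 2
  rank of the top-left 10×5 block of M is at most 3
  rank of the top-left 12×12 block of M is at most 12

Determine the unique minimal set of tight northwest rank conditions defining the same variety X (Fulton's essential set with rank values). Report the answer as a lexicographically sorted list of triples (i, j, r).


Reconstructing r_w from the 25 given conditions:

  R[1]: 0, 1, 1, 1, 1, 1, 1, 1, 1, 1, 1, 1
  R[2]: 0, 1, 1, 1, 1, 1, 1, 1, 1, 1, 1, 2
  R[3]: 0, 1, 1, 1, 1, 1, 1, 2, 2, 2, 2, 3
  R[4]: 0, 1, 1, 2, 2, 2, 2, 3, 3, 3, 3, 4
  R[5]: 1, 2, 2, 3, 3, 3, 3, 4, 4, 4, 4, 5
  R[6]: 1, 2, 2, 3, 3, 3, 3, 4, 5, 5, 5, 6
  R[7]: 1, 2, 2, 3, 3, 4, 4, 5, 6, 6, 6, 7
  R[8]: 1, 2, 2, 3, 3, 4, 5, 6, 7, 7, 7, 8
  R[9]: 1, 2, 2, 3, 3, 4, 5, 6, 7, 8, 8, 9
  R[10]: 1, 2, 2, 3, 3, 4, 5, 6, 7, 8, 9, 10
  R[11]: 1, 2, 2, 3, 4, 5, 6, 7, 8, 9, 10, 11
  R[12]: 1, 2, 3, 4, 5, 6, 7, 8, 9, 10, 11, 12

the unique w with this rank table is (2, 12, 8, 4, 1, 9, 6, 7, 10, 11, 5, 3).

D(w) has 32 cells with 7 SE-corners; essential set:

[(2, 11, 1), (3, 7, 1), (4, 1, 0), (4, 3, 1), (6, 7, 3), (10, 5, 3), (11, 3, 2)]


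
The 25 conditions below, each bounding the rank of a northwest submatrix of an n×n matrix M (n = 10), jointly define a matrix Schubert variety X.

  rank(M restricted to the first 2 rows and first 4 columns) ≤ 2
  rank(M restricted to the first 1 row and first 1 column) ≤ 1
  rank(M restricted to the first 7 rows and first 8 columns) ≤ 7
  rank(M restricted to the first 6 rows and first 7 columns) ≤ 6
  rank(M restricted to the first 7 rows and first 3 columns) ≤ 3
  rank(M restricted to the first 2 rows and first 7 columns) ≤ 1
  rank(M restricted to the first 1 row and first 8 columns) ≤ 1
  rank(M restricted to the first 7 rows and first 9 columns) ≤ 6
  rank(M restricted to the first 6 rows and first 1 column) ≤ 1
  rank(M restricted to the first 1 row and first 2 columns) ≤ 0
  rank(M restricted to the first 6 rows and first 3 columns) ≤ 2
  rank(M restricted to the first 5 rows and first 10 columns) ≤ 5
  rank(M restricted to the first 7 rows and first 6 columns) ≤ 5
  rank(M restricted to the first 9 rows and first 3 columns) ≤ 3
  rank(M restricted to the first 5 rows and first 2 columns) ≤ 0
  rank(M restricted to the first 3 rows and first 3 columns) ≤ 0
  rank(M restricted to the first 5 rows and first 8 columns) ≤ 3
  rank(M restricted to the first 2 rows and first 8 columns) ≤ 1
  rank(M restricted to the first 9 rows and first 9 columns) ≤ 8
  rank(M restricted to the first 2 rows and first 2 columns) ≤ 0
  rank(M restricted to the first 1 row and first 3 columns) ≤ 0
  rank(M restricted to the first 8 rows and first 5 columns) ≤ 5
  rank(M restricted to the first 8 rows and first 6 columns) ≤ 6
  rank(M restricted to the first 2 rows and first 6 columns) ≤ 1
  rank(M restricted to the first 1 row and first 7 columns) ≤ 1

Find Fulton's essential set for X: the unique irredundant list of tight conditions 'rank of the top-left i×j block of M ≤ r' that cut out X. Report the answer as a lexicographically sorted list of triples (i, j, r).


Computing R[i][j] = min implied NW-rank bound (n=10, 25 conditions):

  i=1: 0 0 0 1 1 1 1 1 1 1
  i=2: 0 0 0 1 1 1 1 1 2 2
  i=3: 0 0 0 1 2 2 2 2 3 3
  i=4: 0 0 1 2 3 3 3 3 4 4
  i=5: 0 0 1 2 3 3 3 3 4 5
  i=6: 1 1 2 3 4 4 4 4 5 6
  i=7: 1 2 3 4 5 5 5 5 6 7
  i=8: 1 2 3 4 5 6 6 6 7 8
  i=9: 1 2 3 4 5 6 7 7 8 9
  i=10: 1 2 3 4 5 6 7 8 9 10

the unique w with this rank table is (4, 9, 5, 3, 10, 1, 2, 6, 7, 8).

|D(w)|=20, |Ess(w)|=4:

[(2, 8, 1), (3, 3, 0), (5, 2, 0), (5, 8, 3)]


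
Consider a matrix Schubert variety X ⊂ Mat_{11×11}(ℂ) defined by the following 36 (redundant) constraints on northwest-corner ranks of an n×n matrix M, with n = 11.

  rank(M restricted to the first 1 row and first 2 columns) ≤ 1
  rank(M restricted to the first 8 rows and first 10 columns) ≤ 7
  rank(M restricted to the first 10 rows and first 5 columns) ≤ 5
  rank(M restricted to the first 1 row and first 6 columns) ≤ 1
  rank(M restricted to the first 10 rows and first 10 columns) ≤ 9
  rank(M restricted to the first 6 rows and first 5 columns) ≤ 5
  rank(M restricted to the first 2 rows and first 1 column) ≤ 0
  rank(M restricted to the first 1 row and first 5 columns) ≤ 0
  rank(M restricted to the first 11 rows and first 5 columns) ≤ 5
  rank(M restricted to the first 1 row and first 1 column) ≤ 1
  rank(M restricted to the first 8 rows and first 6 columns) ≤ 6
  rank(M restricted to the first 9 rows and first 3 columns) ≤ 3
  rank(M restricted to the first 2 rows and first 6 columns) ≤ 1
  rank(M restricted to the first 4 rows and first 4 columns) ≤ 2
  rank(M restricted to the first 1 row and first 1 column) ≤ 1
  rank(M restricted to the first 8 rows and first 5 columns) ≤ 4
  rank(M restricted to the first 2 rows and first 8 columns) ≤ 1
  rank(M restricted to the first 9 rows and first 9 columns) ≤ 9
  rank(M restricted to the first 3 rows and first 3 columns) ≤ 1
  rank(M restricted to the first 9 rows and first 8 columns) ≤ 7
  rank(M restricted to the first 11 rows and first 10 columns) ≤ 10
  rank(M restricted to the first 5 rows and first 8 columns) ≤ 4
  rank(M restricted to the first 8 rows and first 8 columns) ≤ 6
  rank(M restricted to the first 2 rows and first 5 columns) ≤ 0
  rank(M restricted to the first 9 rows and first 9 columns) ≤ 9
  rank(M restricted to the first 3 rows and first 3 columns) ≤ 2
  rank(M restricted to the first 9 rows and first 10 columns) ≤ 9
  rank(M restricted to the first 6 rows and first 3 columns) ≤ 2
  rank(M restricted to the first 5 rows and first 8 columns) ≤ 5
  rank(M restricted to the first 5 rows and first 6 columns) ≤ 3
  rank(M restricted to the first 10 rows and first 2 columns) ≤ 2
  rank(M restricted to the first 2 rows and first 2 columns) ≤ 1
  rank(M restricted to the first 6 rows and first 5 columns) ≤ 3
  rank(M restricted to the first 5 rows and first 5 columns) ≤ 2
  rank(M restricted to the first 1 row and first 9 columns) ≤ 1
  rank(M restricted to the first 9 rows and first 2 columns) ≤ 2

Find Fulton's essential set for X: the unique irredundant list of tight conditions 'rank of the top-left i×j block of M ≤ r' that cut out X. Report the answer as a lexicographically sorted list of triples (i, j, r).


Reconstructing r_w from the 36 given conditions:

  row 1: 0, 0, 0, 0, 0, 1, 1, 1, 1, 1, 1
  row 2: 0, 0, 0, 0, 0, 1, 1, 1, 2, 2, 2
  row 3: 1, 1, 1, 1, 1, 2, 2, 2, 3, 3, 3
  row 4: 1, 2, 2, 2, 2, 3, 3, 3, 4, 4, 4
  row 5: 1, 2, 2, 2, 2, 3, 4, 4, 5, 5, 5
  row 6: 1, 2, 2, 3, 3, 4, 5, 5, 6, 6, 6
  row 7: 1, 2, 3, 4, 4, 5, 6, 6, 7, 7, 7
  row 8: 1, 2, 3, 4, 4, 5, 6, 6, 7, 7, 8
  row 9: 1, 2, 3, 4, 5, 6, 7, 7, 8, 8, 9
  row 10: 1, 2, 3, 4, 5, 6, 7, 8, 9, 9, 10
  row 11: 1, 2, 3, 4, 5, 6, 7, 8, 9, 10, 11

second differences of R give the permutation w = (6, 9, 1, 2, 7, 4, 3, 11, 5, 8, 10).

7 SE-corners of the 19-cell Rothe diagram give Ess(w):

[(2, 5, 0), (2, 8, 1), (5, 5, 2), (6, 3, 2), (8, 5, 4), (8, 8, 6), (8, 10, 7)]


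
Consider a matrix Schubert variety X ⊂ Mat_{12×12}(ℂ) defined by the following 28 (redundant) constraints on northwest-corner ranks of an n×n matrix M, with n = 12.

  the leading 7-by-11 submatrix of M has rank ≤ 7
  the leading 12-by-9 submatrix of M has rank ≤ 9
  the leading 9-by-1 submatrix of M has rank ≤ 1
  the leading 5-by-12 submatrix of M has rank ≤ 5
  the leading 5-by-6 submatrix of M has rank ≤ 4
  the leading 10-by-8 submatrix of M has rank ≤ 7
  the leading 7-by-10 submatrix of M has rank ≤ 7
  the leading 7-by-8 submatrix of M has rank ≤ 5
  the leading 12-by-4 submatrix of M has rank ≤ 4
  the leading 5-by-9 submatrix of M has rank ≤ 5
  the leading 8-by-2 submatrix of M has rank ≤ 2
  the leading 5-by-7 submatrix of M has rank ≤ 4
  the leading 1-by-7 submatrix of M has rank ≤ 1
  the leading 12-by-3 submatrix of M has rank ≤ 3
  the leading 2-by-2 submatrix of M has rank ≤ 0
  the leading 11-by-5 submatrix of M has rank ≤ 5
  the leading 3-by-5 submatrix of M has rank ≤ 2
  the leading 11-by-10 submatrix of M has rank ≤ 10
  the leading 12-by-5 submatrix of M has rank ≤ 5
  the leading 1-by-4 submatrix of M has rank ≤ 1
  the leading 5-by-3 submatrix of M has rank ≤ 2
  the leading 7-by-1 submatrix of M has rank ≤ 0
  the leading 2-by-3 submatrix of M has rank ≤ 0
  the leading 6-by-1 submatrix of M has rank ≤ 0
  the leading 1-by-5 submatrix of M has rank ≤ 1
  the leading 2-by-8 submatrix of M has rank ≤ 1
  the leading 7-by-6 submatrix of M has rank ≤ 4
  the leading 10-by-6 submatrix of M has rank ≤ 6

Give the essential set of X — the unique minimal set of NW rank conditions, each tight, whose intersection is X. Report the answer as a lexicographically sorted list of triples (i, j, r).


Computing R[i][j] = min implied NW-rank bound (n=12, 28 conditions):

  0 0 0 1 1 1 1 1 1 1 1 1
  0 0 0 1 1 1 1 1 2 2 2 2
  0 1 1 2 2 2 2 2 3 3 3 3
  0 1 2 3 3 3 3 3 4 4 4 4
  0 1 2 3 4 4 4 4 5 5 5 5
  0 1 2 3 4 4 5 5 6 6 6 6
  0 1 2 3 4 4 5 5 6 7 7 7
  1 2 3 4 5 5 6 6 7 8 8 8
  1 2 3 4 5 6 7 7 8 9 9 9
  1 2 3 4 5 6 7 7 8 9 10 10
  1 2 3 4 5 6 7 8 9 10 11 11
  1 2 3 4 5 6 7 8 9 10 11 12

reading off 1-entries of Δ²R: w = (4, 9, 2, 3, 5, 7, 10, 1, 6, 11, 8, 12).

ℓ(w)=19; the 6 essential cells (i,j,r):

[(2, 3, 0), (2, 8, 1), (7, 1, 0), (7, 6, 4), (7, 8, 5), (10, 8, 7)]
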